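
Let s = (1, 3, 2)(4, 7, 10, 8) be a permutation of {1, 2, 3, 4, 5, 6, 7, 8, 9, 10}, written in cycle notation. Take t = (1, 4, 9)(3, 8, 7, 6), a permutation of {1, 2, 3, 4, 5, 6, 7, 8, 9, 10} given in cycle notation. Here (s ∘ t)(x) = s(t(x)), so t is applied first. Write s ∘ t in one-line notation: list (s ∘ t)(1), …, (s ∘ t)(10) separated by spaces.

Chase each element through t then s: 1 → 4 → 7; 2 → 2 → 1; 3 → 8 → 4; 4 → 9 → 9; 5 → 5 → 5; 6 → 3 → 2; 7 → 6 → 6; 8 → 7 → 10; 9 → 1 → 3; 10 → 10 → 8.
So s ∘ t in one-line form is 7 1 4 9 5 2 6 10 3 8.

7 1 4 9 5 2 6 10 3 8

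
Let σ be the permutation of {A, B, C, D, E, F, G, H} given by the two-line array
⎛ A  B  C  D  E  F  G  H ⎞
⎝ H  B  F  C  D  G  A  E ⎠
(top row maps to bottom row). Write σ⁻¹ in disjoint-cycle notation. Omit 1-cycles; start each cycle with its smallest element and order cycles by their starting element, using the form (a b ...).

The cycle decomposition of σ is (A H E D C F G).
Reversing each cycle (and rotating so the smallest element leads) gives σ⁻¹ = (A G F C D E H).

(A G F C D E H)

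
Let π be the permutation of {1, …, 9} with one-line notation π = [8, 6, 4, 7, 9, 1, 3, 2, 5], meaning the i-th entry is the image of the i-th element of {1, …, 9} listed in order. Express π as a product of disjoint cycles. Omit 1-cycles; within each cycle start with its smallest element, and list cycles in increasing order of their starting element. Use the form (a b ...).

From 1: 1 → 8 → 2 → 6 → 1, closing the cycle (1 8 2 6).
Repeating from the next unused element and collecting all non-trivial cycles gives (1 8 2 6)(3 4 7)(5 9).

(1 8 2 6)(3 4 7)(5 9)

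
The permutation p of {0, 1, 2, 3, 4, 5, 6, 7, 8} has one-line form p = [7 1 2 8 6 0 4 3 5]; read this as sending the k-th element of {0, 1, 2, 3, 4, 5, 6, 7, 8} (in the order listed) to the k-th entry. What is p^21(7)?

Tracing 7 → 3 → … returns to 7 after 5 steps, so 7 lies in a 5-cycle (0, 7, 3, 8, 5).
Powers repeat with period 5 on this cycle, and 21 mod 5 = 1, so p^21(7) = p^1(7).
Advancing 1 step from 7: 7 → 3.

3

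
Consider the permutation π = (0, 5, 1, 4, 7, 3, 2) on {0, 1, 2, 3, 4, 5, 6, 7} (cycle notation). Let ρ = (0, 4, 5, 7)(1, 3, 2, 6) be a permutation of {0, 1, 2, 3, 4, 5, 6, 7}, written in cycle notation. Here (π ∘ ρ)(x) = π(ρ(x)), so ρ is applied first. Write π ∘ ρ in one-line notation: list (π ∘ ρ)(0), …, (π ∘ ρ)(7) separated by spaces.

(π ∘ ρ)(x) = π(ρ(x)). Computing each image: π(ρ(0)) = π(4) = 7, π(ρ(1)) = π(3) = 2, π(ρ(2)) = π(6) = 6, π(ρ(3)) = π(2) = 0, π(ρ(4)) = π(5) = 1, π(ρ(5)) = π(7) = 3, π(ρ(6)) = π(1) = 4, π(ρ(7)) = π(0) = 5.
Hence π ∘ ρ = [7 2 6 0 1 3 4 5].

7 2 6 0 1 3 4 5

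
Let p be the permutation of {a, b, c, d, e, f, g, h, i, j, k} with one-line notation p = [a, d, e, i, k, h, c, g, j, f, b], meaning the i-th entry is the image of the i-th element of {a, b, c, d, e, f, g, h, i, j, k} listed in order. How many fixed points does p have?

1

The fixed points (elements with p(x) = x) are {a}, so there is 1.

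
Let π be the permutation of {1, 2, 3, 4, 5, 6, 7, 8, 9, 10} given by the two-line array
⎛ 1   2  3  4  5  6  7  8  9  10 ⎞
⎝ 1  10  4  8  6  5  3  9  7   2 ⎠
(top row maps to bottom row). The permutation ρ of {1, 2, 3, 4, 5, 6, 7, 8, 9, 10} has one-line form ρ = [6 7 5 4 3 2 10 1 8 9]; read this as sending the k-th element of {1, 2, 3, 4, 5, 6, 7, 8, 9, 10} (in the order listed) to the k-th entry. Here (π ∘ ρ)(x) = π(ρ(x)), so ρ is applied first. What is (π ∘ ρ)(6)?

10

(π ∘ ρ)(6) = π(ρ(6)). ρ(6) = 2, then π(2) = 10. So (π ∘ ρ)(6) = 10.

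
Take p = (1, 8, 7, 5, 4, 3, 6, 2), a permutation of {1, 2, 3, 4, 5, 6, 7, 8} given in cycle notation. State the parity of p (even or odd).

The cycle lengths are 8.
A cycle is odd iff its length is even; p has 1 even-length cycle, so sgn(p) = (−1)^1 and p is odd.

odd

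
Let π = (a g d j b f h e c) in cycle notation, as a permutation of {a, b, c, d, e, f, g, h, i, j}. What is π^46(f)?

f lies in the 9-cycle (a g d j b f h e c).
Powers repeat with period 9 on this cycle, and 46 mod 9 = 1, so π^46(f) = π^1(f).
Stepping 1 place around the cycle: f → h.

h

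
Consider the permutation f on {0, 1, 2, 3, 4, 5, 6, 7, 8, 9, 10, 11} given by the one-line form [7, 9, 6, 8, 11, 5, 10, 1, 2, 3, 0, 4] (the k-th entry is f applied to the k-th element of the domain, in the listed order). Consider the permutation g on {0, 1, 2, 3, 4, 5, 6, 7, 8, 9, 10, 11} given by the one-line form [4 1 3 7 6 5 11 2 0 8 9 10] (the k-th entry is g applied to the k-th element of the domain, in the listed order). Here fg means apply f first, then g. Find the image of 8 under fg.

f(8) = 2, then g(2) = 3; composing gives (fg)(8) = 3.

3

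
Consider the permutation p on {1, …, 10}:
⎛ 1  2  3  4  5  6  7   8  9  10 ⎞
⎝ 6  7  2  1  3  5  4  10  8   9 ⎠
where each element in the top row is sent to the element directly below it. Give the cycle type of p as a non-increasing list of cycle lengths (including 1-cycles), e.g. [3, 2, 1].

The disjoint cycles are (1, 6, 5, 3, 2, 7, 4)(8, 10, 9), with lengths 7, 3 in non-increasing order.

[7, 3]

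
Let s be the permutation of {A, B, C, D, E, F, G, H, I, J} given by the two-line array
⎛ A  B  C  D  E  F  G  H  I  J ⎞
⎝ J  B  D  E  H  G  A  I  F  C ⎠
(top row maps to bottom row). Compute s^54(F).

F

Tracing F → G → … returns to F after 9 steps, so F lies in a 9-cycle (A J C D E H I F G).
Powers repeat with period 9 on this cycle, and 54 mod 9 = 0, so s^54(F) = s^0(F).
So s^54(F) = F.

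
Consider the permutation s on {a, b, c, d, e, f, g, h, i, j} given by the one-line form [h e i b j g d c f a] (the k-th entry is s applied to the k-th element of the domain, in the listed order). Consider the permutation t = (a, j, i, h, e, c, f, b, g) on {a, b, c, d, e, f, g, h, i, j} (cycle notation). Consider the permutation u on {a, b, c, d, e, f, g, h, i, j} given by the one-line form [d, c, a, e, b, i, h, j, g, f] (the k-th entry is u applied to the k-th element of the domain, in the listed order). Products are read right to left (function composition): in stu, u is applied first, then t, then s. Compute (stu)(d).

Apply the permutations in order: u(d) = e, then t(e) = c, then s(c) = i. So (stu)(d) = i.

i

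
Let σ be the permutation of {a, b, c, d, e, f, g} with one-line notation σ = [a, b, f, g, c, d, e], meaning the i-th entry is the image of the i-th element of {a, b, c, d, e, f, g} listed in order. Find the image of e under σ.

e is element number 5 of the domain, and entry number 5 of the one-line form is c, so σ(e) = c.

c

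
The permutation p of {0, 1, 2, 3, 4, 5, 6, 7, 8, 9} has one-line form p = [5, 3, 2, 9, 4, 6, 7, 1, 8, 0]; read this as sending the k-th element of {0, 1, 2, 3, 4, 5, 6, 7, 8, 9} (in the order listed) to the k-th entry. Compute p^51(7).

Tracing 7 → 1 → … returns to 7 after 7 steps, so 7 lies in a 7-cycle (0, 5, 6, 7, 1, 3, 9).
Since the cycle has length 7, p^51 acts on it the same as p^2 (51 mod 7 = 2).
Advancing 2 steps from 7: 7 → 1 → 3.

3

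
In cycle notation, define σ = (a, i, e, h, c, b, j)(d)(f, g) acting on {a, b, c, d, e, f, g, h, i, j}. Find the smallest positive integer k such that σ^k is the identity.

14

The cycle type of σ is (7, 2, 1).
Since disjoint cycles commute, ord(σ) = lcm(7, 2) = 14.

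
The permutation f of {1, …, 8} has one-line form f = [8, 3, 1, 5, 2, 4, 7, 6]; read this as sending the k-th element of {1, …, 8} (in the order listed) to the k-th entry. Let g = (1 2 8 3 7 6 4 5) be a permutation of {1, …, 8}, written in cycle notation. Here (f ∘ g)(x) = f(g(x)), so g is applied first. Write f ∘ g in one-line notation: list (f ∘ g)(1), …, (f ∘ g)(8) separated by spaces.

(f ∘ g)(x) = f(g(x)). Computing each image: f(g(1)) = f(2) = 3, f(g(2)) = f(8) = 6, f(g(3)) = f(7) = 7, f(g(4)) = f(5) = 2, f(g(5)) = f(1) = 8, f(g(6)) = f(4) = 5, f(g(7)) = f(6) = 4, f(g(8)) = f(3) = 1.
Hence f ∘ g = [3 6 7 2 8 5 4 1].

3 6 7 2 8 5 4 1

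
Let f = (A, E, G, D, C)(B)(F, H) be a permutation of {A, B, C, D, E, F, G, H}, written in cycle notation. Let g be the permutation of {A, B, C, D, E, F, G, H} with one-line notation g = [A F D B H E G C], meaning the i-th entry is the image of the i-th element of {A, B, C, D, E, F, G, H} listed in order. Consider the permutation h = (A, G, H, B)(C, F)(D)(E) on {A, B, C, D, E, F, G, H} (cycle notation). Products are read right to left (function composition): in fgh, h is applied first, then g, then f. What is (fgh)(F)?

(fgh)(F) = f(g(h(F))). h(F) = C, then g(C) = D, then f(D) = C, so the result is C.

C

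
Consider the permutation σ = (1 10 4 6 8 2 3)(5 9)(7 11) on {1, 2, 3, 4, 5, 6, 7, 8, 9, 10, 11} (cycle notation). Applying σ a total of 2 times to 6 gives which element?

6 lies in the 7-cycle (1 10 4 6 8 2 3).
Advancing 2 steps from 6: 6 → 8 → 2.

2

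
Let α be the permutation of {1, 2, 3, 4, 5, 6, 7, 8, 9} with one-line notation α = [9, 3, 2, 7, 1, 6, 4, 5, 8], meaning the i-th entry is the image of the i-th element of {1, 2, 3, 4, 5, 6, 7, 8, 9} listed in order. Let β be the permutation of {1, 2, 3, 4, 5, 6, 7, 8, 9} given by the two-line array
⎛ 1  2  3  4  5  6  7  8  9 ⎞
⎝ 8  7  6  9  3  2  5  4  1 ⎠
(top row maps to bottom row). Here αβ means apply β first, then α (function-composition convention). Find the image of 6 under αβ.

3

β(6) = 2, then α(2) = 3; composing gives (αβ)(6) = 3.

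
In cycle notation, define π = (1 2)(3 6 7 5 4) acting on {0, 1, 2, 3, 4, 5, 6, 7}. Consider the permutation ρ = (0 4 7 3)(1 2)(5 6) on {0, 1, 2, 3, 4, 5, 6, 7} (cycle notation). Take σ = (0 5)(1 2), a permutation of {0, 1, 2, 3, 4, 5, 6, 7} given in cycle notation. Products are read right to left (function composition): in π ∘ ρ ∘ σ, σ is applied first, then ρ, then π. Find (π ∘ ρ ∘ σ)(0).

7

Apply the permutations in order: σ(0) = 5, then ρ(5) = 6, then π(6) = 7. So (π ∘ ρ ∘ σ)(0) = 7.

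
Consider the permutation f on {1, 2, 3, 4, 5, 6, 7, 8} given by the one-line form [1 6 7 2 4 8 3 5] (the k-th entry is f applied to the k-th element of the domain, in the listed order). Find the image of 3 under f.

7

3 is element number 3 of the domain, and entry number 3 of the one-line form is 7, so f(3) = 7.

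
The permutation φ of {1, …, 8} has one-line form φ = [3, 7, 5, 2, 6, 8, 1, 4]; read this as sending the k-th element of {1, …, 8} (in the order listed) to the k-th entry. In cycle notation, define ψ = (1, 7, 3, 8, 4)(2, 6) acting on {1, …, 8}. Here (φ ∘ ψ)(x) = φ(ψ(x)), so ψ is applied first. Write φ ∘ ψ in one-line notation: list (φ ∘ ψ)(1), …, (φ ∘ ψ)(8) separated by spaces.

1 8 4 3 6 7 5 2

(φ ∘ ψ)(x) = φ(ψ(x)). Computing each image: φ(ψ(1)) = φ(7) = 1, φ(ψ(2)) = φ(6) = 8, φ(ψ(3)) = φ(8) = 4, φ(ψ(4)) = φ(1) = 3, φ(ψ(5)) = φ(5) = 6, φ(ψ(6)) = φ(2) = 7, φ(ψ(7)) = φ(3) = 5, φ(ψ(8)) = φ(4) = 2.
Hence φ ∘ ψ = [1 8 4 3 6 7 5 2].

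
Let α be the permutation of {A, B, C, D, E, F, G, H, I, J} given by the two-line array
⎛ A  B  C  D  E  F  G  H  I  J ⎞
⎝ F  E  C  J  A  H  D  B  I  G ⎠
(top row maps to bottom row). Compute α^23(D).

G

Tracing D → J → … returns to D after 3 steps, so D lies in a 3-cycle (D J G).
Powers repeat with period 3 on this cycle, and 23 mod 3 = 2, so α^23(D) = α^2(D).
Advancing 2 steps from D: D → J → G.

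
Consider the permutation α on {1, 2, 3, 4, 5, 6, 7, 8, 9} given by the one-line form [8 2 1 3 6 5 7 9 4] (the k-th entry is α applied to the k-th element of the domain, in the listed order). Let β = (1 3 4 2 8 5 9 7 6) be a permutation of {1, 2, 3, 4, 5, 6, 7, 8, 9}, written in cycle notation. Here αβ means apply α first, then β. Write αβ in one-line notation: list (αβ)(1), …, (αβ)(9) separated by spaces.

5 8 3 4 1 9 6 7 2

(αβ)(x) = β(α(x)). Computing each image: β(α(1)) = β(8) = 5, β(α(2)) = β(2) = 8, β(α(3)) = β(1) = 3, β(α(4)) = β(3) = 4, β(α(5)) = β(6) = 1, β(α(6)) = β(5) = 9, β(α(7)) = β(7) = 6, β(α(8)) = β(9) = 7, β(α(9)) = β(4) = 2.
Hence αβ = [5 8 3 4 1 9 6 7 2].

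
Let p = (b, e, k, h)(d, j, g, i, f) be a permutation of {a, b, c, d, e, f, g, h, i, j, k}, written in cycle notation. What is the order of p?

20

The disjoint cycles have lengths 5, 4, 1, 1.
Since disjoint cycles commute, ord(p) = lcm(5, 4) = 20.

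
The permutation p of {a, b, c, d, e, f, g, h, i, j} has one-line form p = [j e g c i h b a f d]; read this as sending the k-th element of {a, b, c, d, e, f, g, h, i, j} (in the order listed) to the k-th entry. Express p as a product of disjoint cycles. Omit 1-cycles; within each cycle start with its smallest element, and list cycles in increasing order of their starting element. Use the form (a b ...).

(a j d c g b e i f h)

Start at a and follow images: a → j → d → c → g → b → e → i → f → h → a, giving the cycle (a j d c g b e i f h).
Repeating from the next unused element and collecting all non-trivial cycles gives (a j d c g b e i f h).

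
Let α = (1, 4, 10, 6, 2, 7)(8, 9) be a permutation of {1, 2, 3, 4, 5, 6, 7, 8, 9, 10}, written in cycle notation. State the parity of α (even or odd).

even

The cycle lengths are 6, 2, 1, 1.
A cycle is odd iff its length is even; α has 2 even-length cycles, so sgn(α) = (−1)^2 and α is even.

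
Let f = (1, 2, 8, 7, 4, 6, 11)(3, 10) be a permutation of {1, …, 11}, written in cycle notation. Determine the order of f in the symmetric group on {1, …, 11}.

14

The cycle type of f is (7, 2, 1, 1).
The order of f is the least common multiple of its cycle lengths: lcm(7, 2) = 14.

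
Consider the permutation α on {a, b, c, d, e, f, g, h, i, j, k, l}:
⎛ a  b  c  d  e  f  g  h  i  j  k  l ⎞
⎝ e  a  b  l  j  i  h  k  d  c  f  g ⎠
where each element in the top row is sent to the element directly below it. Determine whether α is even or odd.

even

In disjoint-cycle form the cycle lengths are 7, 5.
A cycle of length ℓ contributes ℓ−1 transpositions, so α is a product of 6 + 4 = 10 transpositions — even.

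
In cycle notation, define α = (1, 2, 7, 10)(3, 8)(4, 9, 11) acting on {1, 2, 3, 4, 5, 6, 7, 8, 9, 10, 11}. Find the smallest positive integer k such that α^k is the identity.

12

The cycle type of α is (4, 3, 2, 1, 1).
The order is lcm(4, 3, 2) = 12.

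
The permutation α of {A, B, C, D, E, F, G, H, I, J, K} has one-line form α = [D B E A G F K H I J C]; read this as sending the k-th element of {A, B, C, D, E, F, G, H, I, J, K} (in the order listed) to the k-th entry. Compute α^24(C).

Tracing C → E → … returns to C after 4 steps, so C lies in a 4-cycle (C, E, G, K).
On a 4-cycle, α^4 is the identity, so α^24 = α^0 there (24 ≡ 0 mod 4).
So α^24(C) = C.

C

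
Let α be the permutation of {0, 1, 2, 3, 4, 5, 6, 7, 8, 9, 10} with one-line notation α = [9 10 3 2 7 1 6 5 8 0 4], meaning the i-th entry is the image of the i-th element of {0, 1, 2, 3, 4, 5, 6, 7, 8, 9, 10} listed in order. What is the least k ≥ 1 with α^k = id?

Writing α as disjoint cycles, the cycle lengths are 5, 2, 2, 1, 1.
The order is lcm(5, 2, 2) = 10.

10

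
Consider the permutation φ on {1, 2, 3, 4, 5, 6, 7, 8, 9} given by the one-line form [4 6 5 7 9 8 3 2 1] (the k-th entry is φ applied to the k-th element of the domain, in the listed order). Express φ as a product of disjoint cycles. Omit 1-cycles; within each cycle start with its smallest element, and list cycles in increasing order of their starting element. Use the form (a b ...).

Iterating φ from 1 gives 1 → 4 → 7 → 3 → 5 → 9 → 1; that is the 6-cycle (1 4 7 3 5 9).
Continuing from each remaining unvisited element yields (1 4 7 3 5 9)(2 6 8).

(1 4 7 3 5 9)(2 6 8)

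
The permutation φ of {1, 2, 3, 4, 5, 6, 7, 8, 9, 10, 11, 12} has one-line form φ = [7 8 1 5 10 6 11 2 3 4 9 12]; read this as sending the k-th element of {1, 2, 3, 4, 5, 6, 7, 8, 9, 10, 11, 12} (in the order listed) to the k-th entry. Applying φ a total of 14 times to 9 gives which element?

Tracing 9 → 3 → … returns to 9 after 5 steps, so 9 lies in a 5-cycle (1 7 11 9 3).
Since the cycle has length 5, φ^14 acts on it the same as φ^4 (14 mod 5 = 4).
Stepping 4 places around the cycle: 9 → 3 → 1 → 7 → 11.

11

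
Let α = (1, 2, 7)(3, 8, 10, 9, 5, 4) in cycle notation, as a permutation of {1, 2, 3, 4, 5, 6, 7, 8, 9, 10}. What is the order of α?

6

The cycle type of α is (6, 3, 1).
The order is lcm(6, 3) = 6.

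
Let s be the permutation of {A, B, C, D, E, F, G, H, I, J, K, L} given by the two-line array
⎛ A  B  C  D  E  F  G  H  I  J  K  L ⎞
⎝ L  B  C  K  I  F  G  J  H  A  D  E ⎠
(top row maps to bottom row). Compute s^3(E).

Tracing E → I → … returns to E after 6 steps, so E lies in a 6-cycle (A L E I H J).
Advancing 3 steps from E: E → I → H → J.

J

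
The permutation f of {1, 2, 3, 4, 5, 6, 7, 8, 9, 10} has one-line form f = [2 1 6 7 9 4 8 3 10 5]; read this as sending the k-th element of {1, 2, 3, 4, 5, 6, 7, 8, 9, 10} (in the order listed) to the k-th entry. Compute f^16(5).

9

Tracing 5 → 9 → … returns to 5 after 3 steps, so 5 lies in a 3-cycle (5, 9, 10).
Since the cycle has length 3, f^16 acts on it the same as f^1 (16 mod 3 = 1).
Advancing 1 step from 5: 5 → 9.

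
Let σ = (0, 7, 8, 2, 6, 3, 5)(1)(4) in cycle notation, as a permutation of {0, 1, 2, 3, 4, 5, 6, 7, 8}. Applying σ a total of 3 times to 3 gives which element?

7

3 lies in the 7-cycle (0, 7, 8, 2, 6, 3, 5).
Stepping 3 places around the cycle: 3 → 5 → 0 → 7.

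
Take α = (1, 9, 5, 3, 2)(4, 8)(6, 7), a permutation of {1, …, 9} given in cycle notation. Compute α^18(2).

2 lies in the 5-cycle (1, 9, 5, 3, 2).
Since the cycle has length 5, α^18 acts on it the same as α^3 (18 mod 5 = 3).
Advancing 3 steps from 2: 2 → 1 → 9 → 5.

5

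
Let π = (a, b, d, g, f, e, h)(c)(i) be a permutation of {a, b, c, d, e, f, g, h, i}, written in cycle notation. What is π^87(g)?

h

g lies in the 7-cycle (a, b, d, g, f, e, h).
Since the cycle has length 7, π^87 acts on it the same as π^3 (87 mod 7 = 3).
Stepping 3 places around the cycle: g → f → e → h.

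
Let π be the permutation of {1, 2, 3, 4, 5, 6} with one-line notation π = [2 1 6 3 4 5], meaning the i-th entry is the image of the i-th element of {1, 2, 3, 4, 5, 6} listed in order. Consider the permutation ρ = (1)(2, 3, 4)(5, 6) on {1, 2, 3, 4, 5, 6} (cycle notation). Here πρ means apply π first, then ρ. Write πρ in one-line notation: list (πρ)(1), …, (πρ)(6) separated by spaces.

For each element, apply π then ρ: 1 → 2 → 3; 2 → 1 → 1; 3 → 6 → 5; 4 → 3 → 4; 5 → 4 → 2; 6 → 5 → 6.
Collecting the images, πρ = [3 1 5 4 2 6].

3 1 5 4 2 6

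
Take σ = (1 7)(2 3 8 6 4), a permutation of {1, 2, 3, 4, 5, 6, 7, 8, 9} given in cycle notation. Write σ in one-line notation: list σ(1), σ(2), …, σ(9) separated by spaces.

Each element maps to the next entry in its cycle (wrapping to the front): 1↦7, 2↦3, 3↦8, 4↦2, 5↦5, 6↦4, 7↦1, 8↦6, 9↦9.
Listing these in domain order gives 7 3 8 2 5 4 1 6 9.

7 3 8 2 5 4 1 6 9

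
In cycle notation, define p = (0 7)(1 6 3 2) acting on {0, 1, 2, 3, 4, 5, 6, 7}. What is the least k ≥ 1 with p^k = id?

The disjoint cycles have lengths 4, 2, 1, 1.
The order of p is the least common multiple of its cycle lengths: lcm(4, 2) = 4.

4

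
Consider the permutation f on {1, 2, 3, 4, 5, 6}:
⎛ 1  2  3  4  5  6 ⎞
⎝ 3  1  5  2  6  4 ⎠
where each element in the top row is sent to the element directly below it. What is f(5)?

6

The entry below 5 in the array is 6, so f(5) = 6.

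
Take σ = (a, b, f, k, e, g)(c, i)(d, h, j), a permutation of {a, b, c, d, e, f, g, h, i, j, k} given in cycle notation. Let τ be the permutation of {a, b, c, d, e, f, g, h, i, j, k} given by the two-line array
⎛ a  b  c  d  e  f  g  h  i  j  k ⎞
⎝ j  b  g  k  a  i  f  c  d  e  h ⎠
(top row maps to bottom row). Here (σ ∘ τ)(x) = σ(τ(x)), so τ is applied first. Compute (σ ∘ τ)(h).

i

(σ ∘ τ)(h) = σ(τ(h)). τ(h) = c, then σ(c) = i. So (σ ∘ τ)(h) = i.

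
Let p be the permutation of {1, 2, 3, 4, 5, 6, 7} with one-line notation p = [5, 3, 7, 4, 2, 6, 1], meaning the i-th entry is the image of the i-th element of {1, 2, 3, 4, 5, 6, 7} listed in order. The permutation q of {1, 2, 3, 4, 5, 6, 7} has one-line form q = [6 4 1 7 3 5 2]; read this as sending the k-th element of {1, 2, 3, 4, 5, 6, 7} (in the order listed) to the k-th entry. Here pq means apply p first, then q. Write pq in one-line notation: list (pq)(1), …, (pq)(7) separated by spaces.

(pq)(x) = q(p(x)). Computing each image: q(p(1)) = q(5) = 3, q(p(2)) = q(3) = 1, q(p(3)) = q(7) = 2, q(p(4)) = q(4) = 7, q(p(5)) = q(2) = 4, q(p(6)) = q(6) = 5, q(p(7)) = q(1) = 6.
Hence pq = [3 1 2 7 4 5 6].

3 1 2 7 4 5 6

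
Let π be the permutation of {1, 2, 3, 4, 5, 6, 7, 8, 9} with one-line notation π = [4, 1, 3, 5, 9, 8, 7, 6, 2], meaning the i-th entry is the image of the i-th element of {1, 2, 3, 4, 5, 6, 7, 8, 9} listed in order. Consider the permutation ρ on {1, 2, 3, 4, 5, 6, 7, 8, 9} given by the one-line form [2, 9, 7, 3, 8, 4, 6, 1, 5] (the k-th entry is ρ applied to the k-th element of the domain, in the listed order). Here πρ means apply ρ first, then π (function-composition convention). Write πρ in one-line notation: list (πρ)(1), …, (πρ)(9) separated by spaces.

1 2 7 3 6 5 8 4 9

Chase each element through ρ then π: 1 → 2 → 1; 2 → 9 → 2; 3 → 7 → 7; 4 → 3 → 3; 5 → 8 → 6; 6 → 4 → 5; 7 → 6 → 8; 8 → 1 → 4; 9 → 5 → 9.
So πρ in one-line form is 1 2 7 3 6 5 8 4 9.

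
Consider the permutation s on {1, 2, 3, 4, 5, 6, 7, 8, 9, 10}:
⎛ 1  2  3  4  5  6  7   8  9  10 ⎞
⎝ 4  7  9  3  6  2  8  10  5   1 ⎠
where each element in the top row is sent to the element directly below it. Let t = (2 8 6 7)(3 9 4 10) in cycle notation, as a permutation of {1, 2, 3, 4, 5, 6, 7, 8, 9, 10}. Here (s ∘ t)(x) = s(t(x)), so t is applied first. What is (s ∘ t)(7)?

7

First apply t: t(7) = 2, then s(2) = 7. Thus (s ∘ t)(7) = 7.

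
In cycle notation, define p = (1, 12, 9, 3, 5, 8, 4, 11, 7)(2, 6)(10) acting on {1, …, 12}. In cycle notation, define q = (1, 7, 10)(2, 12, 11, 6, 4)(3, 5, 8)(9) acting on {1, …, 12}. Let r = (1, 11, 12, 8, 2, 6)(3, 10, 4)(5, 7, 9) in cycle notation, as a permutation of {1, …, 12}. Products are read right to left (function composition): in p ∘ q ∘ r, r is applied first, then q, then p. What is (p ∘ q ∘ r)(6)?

1

Chase 6: r(6) = 1; q(1) = 7; p(7) = 1. Hence (p ∘ q ∘ r)(6) = 1.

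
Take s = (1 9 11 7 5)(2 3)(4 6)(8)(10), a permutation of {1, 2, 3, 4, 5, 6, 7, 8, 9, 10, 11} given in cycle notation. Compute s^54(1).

1 lies in the 5-cycle (1 9 11 7 5).
On a 5-cycle, s^5 is the identity, so s^54 = s^4 there (54 ≡ 4 mod 5).
Stepping 4 places around the cycle: 1 → 9 → 11 → 7 → 5.

5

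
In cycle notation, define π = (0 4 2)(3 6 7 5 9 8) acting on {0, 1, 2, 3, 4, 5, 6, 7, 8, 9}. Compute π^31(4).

4 lies in the 3-cycle (0 4 2).
Powers repeat with period 3 on this cycle, and 31 mod 3 = 1, so π^31(4) = π^1(4).
Advancing 1 step from 4: 4 → 2.

2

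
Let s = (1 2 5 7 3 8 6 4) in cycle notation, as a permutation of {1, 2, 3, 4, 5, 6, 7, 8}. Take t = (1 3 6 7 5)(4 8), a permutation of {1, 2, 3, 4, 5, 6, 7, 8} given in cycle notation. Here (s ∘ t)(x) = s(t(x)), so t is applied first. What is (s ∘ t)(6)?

(s ∘ t)(6) = s(t(6)). t(6) = 7, then s(7) = 3. So (s ∘ t)(6) = 3.

3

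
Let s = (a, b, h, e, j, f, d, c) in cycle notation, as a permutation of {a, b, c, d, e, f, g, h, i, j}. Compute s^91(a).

e

a lies in the 8-cycle (a, b, h, e, j, f, d, c).
On an 8-cycle, s^8 is the identity, so s^91 = s^3 there (91 ≡ 3 mod 8).
Stepping 3 places around the cycle: a → b → h → e.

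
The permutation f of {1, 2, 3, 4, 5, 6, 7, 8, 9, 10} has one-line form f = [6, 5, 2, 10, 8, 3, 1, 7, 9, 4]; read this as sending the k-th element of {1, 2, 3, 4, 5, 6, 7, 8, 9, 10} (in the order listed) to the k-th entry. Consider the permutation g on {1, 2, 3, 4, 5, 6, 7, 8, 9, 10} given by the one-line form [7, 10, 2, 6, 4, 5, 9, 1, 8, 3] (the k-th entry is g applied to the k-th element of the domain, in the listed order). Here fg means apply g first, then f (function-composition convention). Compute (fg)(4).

First apply g: g(4) = 6, then f(6) = 3. Thus (fg)(4) = 3.

3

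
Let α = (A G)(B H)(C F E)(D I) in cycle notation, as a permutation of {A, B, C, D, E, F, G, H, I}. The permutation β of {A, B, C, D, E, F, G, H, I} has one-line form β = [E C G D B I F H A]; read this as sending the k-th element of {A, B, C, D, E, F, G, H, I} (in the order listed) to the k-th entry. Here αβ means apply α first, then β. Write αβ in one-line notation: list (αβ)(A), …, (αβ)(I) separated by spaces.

(αβ)(x) = β(α(x)). Computing each image: β(α(A)) = β(G) = F, β(α(B)) = β(H) = H, β(α(C)) = β(F) = I, β(α(D)) = β(I) = A, β(α(E)) = β(C) = G, β(α(F)) = β(E) = B, β(α(G)) = β(A) = E, β(α(H)) = β(B) = C, β(α(I)) = β(D) = D.
Hence αβ = [F H I A G B E C D].

F H I A G B E C D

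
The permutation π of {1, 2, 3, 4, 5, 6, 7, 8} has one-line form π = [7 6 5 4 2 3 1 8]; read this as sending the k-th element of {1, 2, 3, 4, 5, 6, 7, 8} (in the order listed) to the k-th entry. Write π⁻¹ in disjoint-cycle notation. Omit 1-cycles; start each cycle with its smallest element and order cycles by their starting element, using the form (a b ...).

The cycle decomposition of π is (1 7)(2 6 3 5).
Reversing each cycle (and rotating so the smallest element leads) gives π⁻¹ = (1 7)(2 5 3 6).

(1 7)(2 5 3 6)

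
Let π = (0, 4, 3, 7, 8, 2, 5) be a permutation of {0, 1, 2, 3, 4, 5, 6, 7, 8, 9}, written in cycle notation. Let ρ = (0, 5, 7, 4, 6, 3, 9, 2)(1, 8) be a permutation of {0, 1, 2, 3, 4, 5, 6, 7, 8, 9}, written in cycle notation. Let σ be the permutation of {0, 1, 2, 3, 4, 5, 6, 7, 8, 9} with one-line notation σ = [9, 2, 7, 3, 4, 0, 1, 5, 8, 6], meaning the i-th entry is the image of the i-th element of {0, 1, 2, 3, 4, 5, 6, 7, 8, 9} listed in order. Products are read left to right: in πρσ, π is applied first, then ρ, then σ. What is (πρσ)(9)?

7

Apply the permutations in order: π(9) = 9, then ρ(9) = 2, then σ(2) = 7. So (πρσ)(9) = 7.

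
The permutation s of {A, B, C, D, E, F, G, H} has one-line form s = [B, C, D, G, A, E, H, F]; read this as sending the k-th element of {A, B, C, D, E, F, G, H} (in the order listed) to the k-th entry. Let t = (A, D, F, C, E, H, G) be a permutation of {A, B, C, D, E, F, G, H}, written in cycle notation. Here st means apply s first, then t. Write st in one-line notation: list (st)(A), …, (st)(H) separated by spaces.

B E F A D H G C

For each element, apply s then t: A → B → B; B → C → E; C → D → F; D → G → A; E → A → D; F → E → H; G → H → G; H → F → C.
Collecting the images, st = [B E F A D H G C].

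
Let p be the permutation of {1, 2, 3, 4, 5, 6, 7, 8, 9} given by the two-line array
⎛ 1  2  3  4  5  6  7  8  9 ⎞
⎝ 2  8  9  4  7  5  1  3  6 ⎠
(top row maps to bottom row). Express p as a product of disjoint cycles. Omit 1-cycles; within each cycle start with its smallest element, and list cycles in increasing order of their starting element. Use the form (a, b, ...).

From 1: 1 → 2 → 8 → 3 → 9 → 6 → 5 → 7 → 1, closing the cycle (1, 2, 8, 3, 9, 6, 5, 7).
Repeating from the next unused element and collecting all non-trivial cycles gives (1, 2, 8, 3, 9, 6, 5, 7).

(1, 2, 8, 3, 9, 6, 5, 7)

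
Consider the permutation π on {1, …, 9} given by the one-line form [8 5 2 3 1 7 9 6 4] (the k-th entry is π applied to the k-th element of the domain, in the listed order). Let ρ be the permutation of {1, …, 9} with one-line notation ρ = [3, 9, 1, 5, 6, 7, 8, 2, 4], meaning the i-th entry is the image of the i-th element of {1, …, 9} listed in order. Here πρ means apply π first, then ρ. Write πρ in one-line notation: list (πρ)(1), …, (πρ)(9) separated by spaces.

2 6 9 1 3 8 4 7 5

(πρ)(x) = ρ(π(x)). Computing each image: ρ(π(1)) = ρ(8) = 2, ρ(π(2)) = ρ(5) = 6, ρ(π(3)) = ρ(2) = 9, ρ(π(4)) = ρ(3) = 1, ρ(π(5)) = ρ(1) = 3, ρ(π(6)) = ρ(7) = 8, ρ(π(7)) = ρ(9) = 4, ρ(π(8)) = ρ(6) = 7, ρ(π(9)) = ρ(4) = 5.
Hence πρ = [2 6 9 1 3 8 4 7 5].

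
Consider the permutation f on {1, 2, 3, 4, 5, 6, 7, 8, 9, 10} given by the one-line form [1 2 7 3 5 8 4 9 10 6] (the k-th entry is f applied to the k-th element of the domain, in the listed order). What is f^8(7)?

Tracing 7 → 4 → … returns to 7 after 3 steps, so 7 lies in a 3-cycle (3 7 4).
On a 3-cycle, f^3 is the identity, so f^8 = f^2 there (8 ≡ 2 mod 3).
Stepping 2 places around the cycle: 7 → 4 → 3.

3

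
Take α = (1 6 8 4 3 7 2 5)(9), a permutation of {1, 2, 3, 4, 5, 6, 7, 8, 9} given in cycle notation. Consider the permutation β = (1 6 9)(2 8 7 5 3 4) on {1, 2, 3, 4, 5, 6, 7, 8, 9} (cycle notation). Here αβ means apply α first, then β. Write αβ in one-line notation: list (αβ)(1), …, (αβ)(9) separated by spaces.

9 3 5 4 6 7 8 2 1

(αβ)(x) = β(α(x)). Computing each image: β(α(1)) = β(6) = 9, β(α(2)) = β(5) = 3, β(α(3)) = β(7) = 5, β(α(4)) = β(3) = 4, β(α(5)) = β(1) = 6, β(α(6)) = β(8) = 7, β(α(7)) = β(2) = 8, β(α(8)) = β(4) = 2, β(α(9)) = β(9) = 1.
Hence αβ = [9 3 5 4 6 7 8 2 1].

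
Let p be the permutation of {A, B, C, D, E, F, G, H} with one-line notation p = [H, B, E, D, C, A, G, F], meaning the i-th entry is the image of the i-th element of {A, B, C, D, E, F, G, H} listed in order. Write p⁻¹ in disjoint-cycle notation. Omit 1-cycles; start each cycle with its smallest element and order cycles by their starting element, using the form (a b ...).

The cycle decomposition of p is (A H F)(C E).
Reversing each cycle (and rotating so the smallest element leads) gives p⁻¹ = (A F H)(C E).

(A F H)(C E)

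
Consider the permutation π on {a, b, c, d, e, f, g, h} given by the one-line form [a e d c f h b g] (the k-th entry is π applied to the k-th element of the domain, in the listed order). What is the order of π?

10

Writing π as disjoint cycles, the cycle lengths are 5, 2, 1.
The order is lcm(5, 2) = 10.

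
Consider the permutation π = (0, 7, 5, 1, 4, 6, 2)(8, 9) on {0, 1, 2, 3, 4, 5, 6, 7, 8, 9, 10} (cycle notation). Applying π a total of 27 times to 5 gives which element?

7

5 lies in the 7-cycle (0, 7, 5, 1, 4, 6, 2).
On a 7-cycle, π^7 is the identity, so π^27 = π^6 there (27 ≡ 6 mod 7).
Stepping 6 places around the cycle: 5 → 1 → 4 → 6 → 2 → 0 → 7.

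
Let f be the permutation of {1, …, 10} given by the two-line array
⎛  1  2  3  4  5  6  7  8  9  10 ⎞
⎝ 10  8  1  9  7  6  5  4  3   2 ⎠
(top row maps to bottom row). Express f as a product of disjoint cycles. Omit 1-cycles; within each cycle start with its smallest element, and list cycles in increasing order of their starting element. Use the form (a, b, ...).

Start at 1 and follow images: 1 → 10 → 2 → 8 → 4 → 9 → 3 → 1, giving the cycle (1, 10, 2, 8, 4, 9, 3).
Repeating from the next unused element and collecting all non-trivial cycles gives (1, 10, 2, 8, 4, 9, 3)(5, 7).

(1, 10, 2, 8, 4, 9, 3)(5, 7)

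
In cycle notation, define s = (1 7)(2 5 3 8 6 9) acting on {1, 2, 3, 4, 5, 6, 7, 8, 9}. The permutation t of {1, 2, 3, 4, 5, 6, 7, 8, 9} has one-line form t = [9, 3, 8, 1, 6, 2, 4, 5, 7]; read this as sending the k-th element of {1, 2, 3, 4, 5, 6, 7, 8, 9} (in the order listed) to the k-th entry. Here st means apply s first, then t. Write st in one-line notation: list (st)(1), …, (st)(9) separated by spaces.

For each element, apply s then t: 1 → 7 → 4; 2 → 5 → 6; 3 → 8 → 5; 4 → 4 → 1; 5 → 3 → 8; 6 → 9 → 7; 7 → 1 → 9; 8 → 6 → 2; 9 → 2 → 3.
So st in one-line form is 4 6 5 1 8 7 9 2 3.

4 6 5 1 8 7 9 2 3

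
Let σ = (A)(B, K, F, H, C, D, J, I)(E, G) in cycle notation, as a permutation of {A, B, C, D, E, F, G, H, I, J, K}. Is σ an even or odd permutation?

The cycle lengths are 8, 2, 1.
A cycle of length ℓ contributes ℓ−1 transpositions, so σ is a product of 7 + 1 = 8 transpositions — even.

even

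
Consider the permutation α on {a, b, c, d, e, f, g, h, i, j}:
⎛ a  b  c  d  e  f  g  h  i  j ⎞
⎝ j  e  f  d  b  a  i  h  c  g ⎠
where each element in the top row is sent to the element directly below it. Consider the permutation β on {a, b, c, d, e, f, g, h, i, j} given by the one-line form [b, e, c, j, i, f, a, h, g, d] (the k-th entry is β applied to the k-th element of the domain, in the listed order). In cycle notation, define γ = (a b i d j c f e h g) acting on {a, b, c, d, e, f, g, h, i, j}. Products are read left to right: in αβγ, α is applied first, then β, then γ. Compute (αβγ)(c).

e

Chase c: α(c) = f; β(f) = f; γ(f) = e. Hence (αβγ)(c) = e.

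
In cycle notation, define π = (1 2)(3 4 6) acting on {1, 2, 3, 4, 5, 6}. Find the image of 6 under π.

3

In the cycle (3 4 6), 6 is followed by 3, so π(6) = 3.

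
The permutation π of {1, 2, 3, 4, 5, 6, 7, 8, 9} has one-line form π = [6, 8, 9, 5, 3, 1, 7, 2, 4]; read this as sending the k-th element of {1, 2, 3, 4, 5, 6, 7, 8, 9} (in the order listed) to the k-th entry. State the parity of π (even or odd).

odd

In disjoint-cycle form the cycle lengths are 4, 2, 2, 1.
A cycle of length ℓ contributes ℓ−1 transpositions, so π is a product of 3 + 1 + 1 = 5 transpositions — odd.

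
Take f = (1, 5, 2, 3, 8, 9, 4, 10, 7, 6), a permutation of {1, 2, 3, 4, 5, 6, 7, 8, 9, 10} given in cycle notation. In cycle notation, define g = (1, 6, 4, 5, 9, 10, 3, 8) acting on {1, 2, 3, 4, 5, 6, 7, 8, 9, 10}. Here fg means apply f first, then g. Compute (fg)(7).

First apply f: f(7) = 6, then g(6) = 4. Thus (fg)(7) = 4.

4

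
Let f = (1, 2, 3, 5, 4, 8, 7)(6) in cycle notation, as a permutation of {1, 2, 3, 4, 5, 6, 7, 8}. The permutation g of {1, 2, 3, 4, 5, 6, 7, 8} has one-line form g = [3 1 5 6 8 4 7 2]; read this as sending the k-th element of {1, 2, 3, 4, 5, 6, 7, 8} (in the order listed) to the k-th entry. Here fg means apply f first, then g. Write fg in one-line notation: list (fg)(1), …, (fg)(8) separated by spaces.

For each element, apply f then g: 1 → 2 → 1; 2 → 3 → 5; 3 → 5 → 8; 4 → 8 → 2; 5 → 4 → 6; 6 → 6 → 4; 7 → 1 → 3; 8 → 7 → 7.
So fg in one-line form is 1 5 8 2 6 4 3 7.

1 5 8 2 6 4 3 7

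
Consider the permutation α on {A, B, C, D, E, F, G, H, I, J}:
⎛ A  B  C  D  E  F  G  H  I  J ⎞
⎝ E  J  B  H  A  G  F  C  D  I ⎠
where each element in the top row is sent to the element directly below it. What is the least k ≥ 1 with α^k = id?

The disjoint-cycle form of α has cycle lengths 6, 2, 2.
The order of α is the least common multiple of its cycle lengths: lcm(6, 2, 2) = 6.

6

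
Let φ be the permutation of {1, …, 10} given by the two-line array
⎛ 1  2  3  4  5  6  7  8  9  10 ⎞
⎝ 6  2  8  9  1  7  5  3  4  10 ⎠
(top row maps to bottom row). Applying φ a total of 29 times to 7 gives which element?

5

Tracing 7 → 5 → … returns to 7 after 4 steps, so 7 lies in a 4-cycle (1 6 7 5).
Since the cycle has length 4, φ^29 acts on it the same as φ^1 (29 mod 4 = 1).
Advancing 1 step from 7: 7 → 5.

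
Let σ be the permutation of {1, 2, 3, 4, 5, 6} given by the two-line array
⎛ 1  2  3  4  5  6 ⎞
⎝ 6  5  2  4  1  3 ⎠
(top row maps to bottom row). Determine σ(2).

5

The entry below 2 in the array is 5, so σ(2) = 5.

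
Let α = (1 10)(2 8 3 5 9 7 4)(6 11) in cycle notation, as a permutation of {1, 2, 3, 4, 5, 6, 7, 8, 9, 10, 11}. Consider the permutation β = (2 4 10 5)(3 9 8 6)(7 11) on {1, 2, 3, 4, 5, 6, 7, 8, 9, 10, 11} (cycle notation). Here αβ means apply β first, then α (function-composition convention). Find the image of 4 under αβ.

First apply β: β(4) = 10, then α(10) = 1. Thus (αβ)(4) = 1.

1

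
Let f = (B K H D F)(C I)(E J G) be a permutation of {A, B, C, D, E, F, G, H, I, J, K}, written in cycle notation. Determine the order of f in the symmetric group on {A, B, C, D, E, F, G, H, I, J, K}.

30

The disjoint cycles have lengths 5, 3, 2, 1.
Since disjoint cycles commute, ord(f) = lcm(5, 3, 2) = 30.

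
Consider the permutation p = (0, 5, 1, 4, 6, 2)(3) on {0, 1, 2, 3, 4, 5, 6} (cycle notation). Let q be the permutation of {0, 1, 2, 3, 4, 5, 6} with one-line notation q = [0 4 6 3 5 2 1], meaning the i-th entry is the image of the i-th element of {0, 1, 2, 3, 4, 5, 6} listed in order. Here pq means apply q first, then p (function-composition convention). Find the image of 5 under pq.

First apply q: q(5) = 2, then p(2) = 0. Thus (pq)(5) = 0.

0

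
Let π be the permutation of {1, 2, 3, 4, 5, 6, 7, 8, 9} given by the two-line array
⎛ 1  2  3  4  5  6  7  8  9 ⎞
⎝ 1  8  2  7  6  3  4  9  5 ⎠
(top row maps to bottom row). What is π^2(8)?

5

Tracing 8 → 9 → … returns to 8 after 6 steps, so 8 lies in a 6-cycle (2, 8, 9, 5, 6, 3).
Advancing 2 steps from 8: 8 → 9 → 5.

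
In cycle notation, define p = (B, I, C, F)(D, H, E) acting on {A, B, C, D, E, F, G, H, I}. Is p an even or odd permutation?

The cycle lengths are 4, 3, 1, 1.
A cycle is odd iff its length is even; p has 1 even-length cycle, so sgn(p) = (−1)^1 and p is odd.

odd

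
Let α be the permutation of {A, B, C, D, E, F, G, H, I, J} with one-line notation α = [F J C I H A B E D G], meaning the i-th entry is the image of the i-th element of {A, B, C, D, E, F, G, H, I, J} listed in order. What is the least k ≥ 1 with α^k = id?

6

Writing α as disjoint cycles, the cycle lengths are 3, 2, 2, 2, 1.
The order is lcm(3, 2, 2, 2) = 6.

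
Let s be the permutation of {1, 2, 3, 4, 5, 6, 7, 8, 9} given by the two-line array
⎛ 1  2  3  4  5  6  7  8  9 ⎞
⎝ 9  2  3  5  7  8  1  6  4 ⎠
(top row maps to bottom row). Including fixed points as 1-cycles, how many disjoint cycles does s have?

The cycle decomposition is (1, 9, 4, 5, 7)(2)(3)(6, 8), which has 4 cycles (counting 1-cycles).

4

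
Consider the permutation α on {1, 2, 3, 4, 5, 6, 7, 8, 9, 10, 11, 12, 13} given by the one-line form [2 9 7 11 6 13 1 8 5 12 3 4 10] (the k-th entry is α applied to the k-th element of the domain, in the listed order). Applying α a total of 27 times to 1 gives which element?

5

Tracing 1 → 2 → … returns to 1 after 12 steps, so 1 lies in a 12-cycle (1, 2, 9, 5, 6, 13, 10, 12, 4, 11, 3, 7).
On a 12-cycle, α^12 is the identity, so α^27 = α^3 there (27 ≡ 3 mod 12).
Stepping 3 places around the cycle: 1 → 2 → 9 → 5.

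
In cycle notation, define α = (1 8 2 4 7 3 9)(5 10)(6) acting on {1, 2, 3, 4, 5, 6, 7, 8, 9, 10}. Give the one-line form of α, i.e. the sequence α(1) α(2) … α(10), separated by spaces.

Reading each image from the cycles: 1→8, 2→4, 3→9, 4→7, 5→10, 6→6, 7→3, 8→2, 9→1, 10→5.
Listing these in domain order gives 8 4 9 7 10 6 3 2 1 5.

8 4 9 7 10 6 3 2 1 5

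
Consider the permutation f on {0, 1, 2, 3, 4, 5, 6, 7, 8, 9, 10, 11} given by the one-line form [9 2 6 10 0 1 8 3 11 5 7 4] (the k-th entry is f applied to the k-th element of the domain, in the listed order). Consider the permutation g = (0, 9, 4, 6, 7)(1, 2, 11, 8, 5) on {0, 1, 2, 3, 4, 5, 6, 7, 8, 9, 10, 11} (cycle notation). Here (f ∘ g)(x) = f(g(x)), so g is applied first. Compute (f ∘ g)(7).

g(7) = 0, then f(0) = 9; composing gives (f ∘ g)(7) = 9.

9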